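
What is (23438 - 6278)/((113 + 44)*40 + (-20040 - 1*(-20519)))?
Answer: 5720/2253 ≈ 2.5388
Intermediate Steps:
(23438 - 6278)/((113 + 44)*40 + (-20040 - 1*(-20519))) = 17160/(157*40 + (-20040 + 20519)) = 17160/(6280 + 479) = 17160/6759 = 17160*(1/6759) = 5720/2253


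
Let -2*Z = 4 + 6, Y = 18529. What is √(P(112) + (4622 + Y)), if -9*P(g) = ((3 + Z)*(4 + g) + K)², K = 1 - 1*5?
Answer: √152663/3 ≈ 130.24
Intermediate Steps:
Z = -5 (Z = -(4 + 6)/2 = -½*10 = -5)
K = -4 (K = 1 - 5 = -4)
P(g) = -(-12 - 2*g)²/9 (P(g) = -((3 - 5)*(4 + g) - 4)²/9 = -(-2*(4 + g) - 4)²/9 = -((-8 - 2*g) - 4)²/9 = -(-12 - 2*g)²/9)
√(P(112) + (4622 + Y)) = √(-4*(6 + 112)²/9 + (4622 + 18529)) = √(-4/9*118² + 23151) = √(-4/9*13924 + 23151) = √(-55696/9 + 23151) = √(152663/9) = √152663/3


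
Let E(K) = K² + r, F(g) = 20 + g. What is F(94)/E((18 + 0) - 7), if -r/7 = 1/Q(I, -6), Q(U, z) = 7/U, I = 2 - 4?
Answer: 38/41 ≈ 0.92683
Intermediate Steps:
I = -2
r = 2 (r = -7/(7/(-2)) = -7/(7*(-½)) = -7/(-7/2) = -7*(-2/7) = 2)
E(K) = 2 + K² (E(K) = K² + 2 = 2 + K²)
F(94)/E((18 + 0) - 7) = (20 + 94)/(2 + ((18 + 0) - 7)²) = 114/(2 + (18 - 7)²) = 114/(2 + 11²) = 114/(2 + 121) = 114/123 = 114*(1/123) = 38/41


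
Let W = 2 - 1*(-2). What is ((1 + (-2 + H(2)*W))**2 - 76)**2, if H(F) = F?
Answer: 729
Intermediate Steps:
W = 4 (W = 2 + 2 = 4)
((1 + (-2 + H(2)*W))**2 - 76)**2 = ((1 + (-2 + 2*4))**2 - 76)**2 = ((1 + (-2 + 8))**2 - 76)**2 = ((1 + 6)**2 - 76)**2 = (7**2 - 76)**2 = (49 - 76)**2 = (-27)**2 = 729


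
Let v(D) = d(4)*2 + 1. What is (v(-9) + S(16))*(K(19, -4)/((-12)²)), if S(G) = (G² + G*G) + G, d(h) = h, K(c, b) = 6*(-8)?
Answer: -179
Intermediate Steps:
K(c, b) = -48
v(D) = 9 (v(D) = 4*2 + 1 = 8 + 1 = 9)
S(G) = G + 2*G² (S(G) = (G² + G²) + G = 2*G² + G = G + 2*G²)
(v(-9) + S(16))*(K(19, -4)/((-12)²)) = (9 + 16*(1 + 2*16))*(-48/((-12)²)) = (9 + 16*(1 + 32))*(-48/144) = (9 + 16*33)*(-48*1/144) = (9 + 528)*(-⅓) = 537*(-⅓) = -179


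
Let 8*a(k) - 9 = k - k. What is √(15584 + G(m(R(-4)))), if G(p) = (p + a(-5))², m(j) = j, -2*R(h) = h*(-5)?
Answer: √1002417/8 ≈ 125.15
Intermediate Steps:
a(k) = 9/8 (a(k) = 9/8 + (k - k)/8 = 9/8 + (⅛)*0 = 9/8 + 0 = 9/8)
R(h) = 5*h/2 (R(h) = -h*(-5)/2 = -(-5)*h/2 = 5*h/2)
G(p) = (9/8 + p)² (G(p) = (p + 9/8)² = (9/8 + p)²)
√(15584 + G(m(R(-4)))) = √(15584 + (9 + 8*((5/2)*(-4)))²/64) = √(15584 + (9 + 8*(-10))²/64) = √(15584 + (9 - 80)²/64) = √(15584 + (1/64)*(-71)²) = √(15584 + (1/64)*5041) = √(15584 + 5041/64) = √(1002417/64) = √1002417/8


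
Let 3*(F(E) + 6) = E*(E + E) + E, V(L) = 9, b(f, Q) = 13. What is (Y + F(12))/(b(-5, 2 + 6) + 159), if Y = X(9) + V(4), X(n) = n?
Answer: 28/43 ≈ 0.65116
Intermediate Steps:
Y = 18 (Y = 9 + 9 = 18)
F(E) = -6 + E/3 + 2*E**2/3 (F(E) = -6 + (E*(E + E) + E)/3 = -6 + (E*(2*E) + E)/3 = -6 + (2*E**2 + E)/3 = -6 + (E + 2*E**2)/3 = -6 + (E/3 + 2*E**2/3) = -6 + E/3 + 2*E**2/3)
(Y + F(12))/(b(-5, 2 + 6) + 159) = (18 + (-6 + (1/3)*12 + (2/3)*12**2))/(13 + 159) = (18 + (-6 + 4 + (2/3)*144))/172 = (18 + (-6 + 4 + 96))/172 = (18 + 94)/172 = (1/172)*112 = 28/43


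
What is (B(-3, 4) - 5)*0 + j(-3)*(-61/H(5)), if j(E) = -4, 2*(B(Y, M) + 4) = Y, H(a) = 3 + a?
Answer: 61/2 ≈ 30.500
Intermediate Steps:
B(Y, M) = -4 + Y/2
(B(-3, 4) - 5)*0 + j(-3)*(-61/H(5)) = ((-4 + (1/2)*(-3)) - 5)*0 - (-244)/(3 + 5) = ((-4 - 3/2) - 5)*0 - (-244)/8 = (-11/2 - 5)*0 - (-244)/8 = -21/2*0 - 4*(-61/8) = 0 + 61/2 = 61/2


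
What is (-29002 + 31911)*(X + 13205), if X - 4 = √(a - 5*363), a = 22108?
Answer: 38424981 + 2909*√20293 ≈ 3.8839e+7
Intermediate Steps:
X = 4 + √20293 (X = 4 + √(22108 - 5*363) = 4 + √(22108 - 1815) = 4 + √20293 ≈ 146.45)
(-29002 + 31911)*(X + 13205) = (-29002 + 31911)*((4 + √20293) + 13205) = 2909*(13209 + √20293) = 38424981 + 2909*√20293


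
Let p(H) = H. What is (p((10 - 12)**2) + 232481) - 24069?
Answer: 208416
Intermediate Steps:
(p((10 - 12)**2) + 232481) - 24069 = ((10 - 12)**2 + 232481) - 24069 = ((-2)**2 + 232481) - 24069 = (4 + 232481) - 24069 = 232485 - 24069 = 208416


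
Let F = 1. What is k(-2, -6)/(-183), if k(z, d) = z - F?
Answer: 1/61 ≈ 0.016393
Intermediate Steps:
k(z, d) = -1 + z (k(z, d) = z - 1*1 = z - 1 = -1 + z)
k(-2, -6)/(-183) = (-1 - 2)/(-183) = -1/183*(-3) = 1/61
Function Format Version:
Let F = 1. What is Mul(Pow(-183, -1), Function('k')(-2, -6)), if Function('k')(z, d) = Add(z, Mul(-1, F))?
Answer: Rational(1, 61) ≈ 0.016393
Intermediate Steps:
Function('k')(z, d) = Add(-1, z) (Function('k')(z, d) = Add(z, Mul(-1, 1)) = Add(z, -1) = Add(-1, z))
Mul(Pow(-183, -1), Function('k')(-2, -6)) = Mul(Pow(-183, -1), Add(-1, -2)) = Mul(Rational(-1, 183), -3) = Rational(1, 61)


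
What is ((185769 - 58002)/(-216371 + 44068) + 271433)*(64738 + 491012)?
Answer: 25991645244084000/172303 ≈ 1.5085e+11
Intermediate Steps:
((185769 - 58002)/(-216371 + 44068) + 271433)*(64738 + 491012) = (127767/(-172303) + 271433)*555750 = (127767*(-1/172303) + 271433)*555750 = (-127767/172303 + 271433)*555750 = (46768592432/172303)*555750 = 25991645244084000/172303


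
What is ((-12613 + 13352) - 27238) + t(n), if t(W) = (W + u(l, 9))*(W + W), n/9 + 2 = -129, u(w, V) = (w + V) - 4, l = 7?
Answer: 2725287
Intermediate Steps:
u(w, V) = -4 + V + w (u(w, V) = (V + w) - 4 = -4 + V + w)
n = -1179 (n = -18 + 9*(-129) = -18 - 1161 = -1179)
t(W) = 2*W*(12 + W) (t(W) = (W + (-4 + 9 + 7))*(W + W) = (W + 12)*(2*W) = (12 + W)*(2*W) = 2*W*(12 + W))
((-12613 + 13352) - 27238) + t(n) = ((-12613 + 13352) - 27238) + 2*(-1179)*(12 - 1179) = (739 - 27238) + 2*(-1179)*(-1167) = -26499 + 2751786 = 2725287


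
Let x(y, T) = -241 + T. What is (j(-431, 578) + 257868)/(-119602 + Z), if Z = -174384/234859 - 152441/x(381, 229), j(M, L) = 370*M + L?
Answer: -278944852608/301275225205 ≈ -0.92588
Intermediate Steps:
j(M, L) = L + 370*M
Z = 35800048211/2818308 (Z = -174384/234859 - 152441/(-241 + 229) = -174384*1/234859 - 152441/(-12) = -174384/234859 - 152441*(-1/12) = -174384/234859 + 152441/12 = 35800048211/2818308 ≈ 12703.)
(j(-431, 578) + 257868)/(-119602 + Z) = ((578 + 370*(-431)) + 257868)/(-119602 + 35800048211/2818308) = ((578 - 159470) + 257868)/(-301275225205/2818308) = (-158892 + 257868)*(-2818308/301275225205) = 98976*(-2818308/301275225205) = -278944852608/301275225205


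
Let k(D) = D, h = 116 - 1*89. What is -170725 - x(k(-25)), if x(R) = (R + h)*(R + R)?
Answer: -170625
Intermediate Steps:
h = 27 (h = 116 - 89 = 27)
x(R) = 2*R*(27 + R) (x(R) = (R + 27)*(R + R) = (27 + R)*(2*R) = 2*R*(27 + R))
-170725 - x(k(-25)) = -170725 - 2*(-25)*(27 - 25) = -170725 - 2*(-25)*2 = -170725 - 1*(-100) = -170725 + 100 = -170625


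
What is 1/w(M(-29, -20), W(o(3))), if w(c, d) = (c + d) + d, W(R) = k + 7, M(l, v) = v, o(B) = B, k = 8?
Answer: ⅒ ≈ 0.10000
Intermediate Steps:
W(R) = 15 (W(R) = 8 + 7 = 15)
w(c, d) = c + 2*d
1/w(M(-29, -20), W(o(3))) = 1/(-20 + 2*15) = 1/(-20 + 30) = 1/10 = ⅒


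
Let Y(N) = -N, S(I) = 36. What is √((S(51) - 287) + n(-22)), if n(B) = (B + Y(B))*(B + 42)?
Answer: I*√251 ≈ 15.843*I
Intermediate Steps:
n(B) = 0 (n(B) = (B - B)*(B + 42) = 0*(42 + B) = 0)
√((S(51) - 287) + n(-22)) = √((36 - 287) + 0) = √(-251 + 0) = √(-251) = I*√251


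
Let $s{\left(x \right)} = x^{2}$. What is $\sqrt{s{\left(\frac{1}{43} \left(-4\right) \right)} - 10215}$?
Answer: $\frac{i \sqrt{18887519}}{43} \approx 101.07 i$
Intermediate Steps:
$\sqrt{s{\left(\frac{1}{43} \left(-4\right) \right)} - 10215} = \sqrt{\left(\frac{1}{43} \left(-4\right)\right)^{2} - 10215} = \sqrt{\left(- \frac{4}{43}\right)^{2} - 10215} = \sqrt{\frac{16}{1849} - 10215} = \sqrt{- \frac{18887519}{1849}} = \frac{i \sqrt{18887519}}{43}$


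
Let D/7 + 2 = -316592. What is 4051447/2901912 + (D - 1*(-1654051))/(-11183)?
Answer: 1676492380385/32452081896 ≈ 51.661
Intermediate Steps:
D = -2216158 (D = -14 + 7*(-316592) = -14 - 2216144 = -2216158)
4051447/2901912 + (D - 1*(-1654051))/(-11183) = 4051447/2901912 + (-2216158 - 1*(-1654051))/(-11183) = 4051447*(1/2901912) + (-2216158 + 1654051)*(-1/11183) = 4051447/2901912 - 562107*(-1/11183) = 4051447/2901912 + 562107/11183 = 1676492380385/32452081896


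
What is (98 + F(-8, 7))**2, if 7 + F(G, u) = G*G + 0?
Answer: 24025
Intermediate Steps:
F(G, u) = -7 + G**2 (F(G, u) = -7 + (G*G + 0) = -7 + (G**2 + 0) = -7 + G**2)
(98 + F(-8, 7))**2 = (98 + (-7 + (-8)**2))**2 = (98 + (-7 + 64))**2 = (98 + 57)**2 = 155**2 = 24025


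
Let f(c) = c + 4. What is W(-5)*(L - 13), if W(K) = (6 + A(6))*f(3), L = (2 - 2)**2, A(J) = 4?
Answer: -910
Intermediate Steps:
f(c) = 4 + c
L = 0 (L = 0**2 = 0)
W(K) = 70 (W(K) = (6 + 4)*(4 + 3) = 10*7 = 70)
W(-5)*(L - 13) = 70*(0 - 13) = 70*(-13) = -910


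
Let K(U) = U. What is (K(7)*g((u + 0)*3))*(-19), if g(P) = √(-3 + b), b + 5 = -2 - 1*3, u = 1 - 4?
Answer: -133*I*√13 ≈ -479.54*I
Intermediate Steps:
u = -3
b = -10 (b = -5 + (-2 - 1*3) = -5 + (-2 - 3) = -5 - 5 = -10)
g(P) = I*√13 (g(P) = √(-3 - 10) = √(-13) = I*√13)
(K(7)*g((u + 0)*3))*(-19) = (7*(I*√13))*(-19) = (7*I*√13)*(-19) = -133*I*√13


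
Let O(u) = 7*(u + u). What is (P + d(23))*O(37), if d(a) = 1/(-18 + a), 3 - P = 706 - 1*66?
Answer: -1649312/5 ≈ -3.2986e+5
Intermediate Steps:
P = -637 (P = 3 - (706 - 1*66) = 3 - (706 - 66) = 3 - 1*640 = 3 - 640 = -637)
O(u) = 14*u (O(u) = 7*(2*u) = 14*u)
(P + d(23))*O(37) = (-637 + 1/(-18 + 23))*(14*37) = (-637 + 1/5)*518 = -3184/5*518 = -1649312/5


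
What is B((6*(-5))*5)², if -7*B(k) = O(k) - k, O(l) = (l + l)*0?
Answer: 22500/49 ≈ 459.18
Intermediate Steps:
O(l) = 0 (O(l) = (2*l)*0 = 0)
B(k) = k/7 (B(k) = -(0 - k)/7 = -(-1)*k/7 = k/7)
B((6*(-5))*5)² = (((6*(-5))*5)/7)² = ((-30*5)/7)² = ((⅐)*(-150))² = (-150/7)² = 22500/49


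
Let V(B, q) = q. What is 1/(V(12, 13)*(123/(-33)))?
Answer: -11/533 ≈ -0.020638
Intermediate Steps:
1/(V(12, 13)*(123/(-33))) = 1/(13*(123/(-33))) = 1/(13*(123*(-1/33))) = 1/(13*(-41/11)) = 1/(-533/11) = -11/533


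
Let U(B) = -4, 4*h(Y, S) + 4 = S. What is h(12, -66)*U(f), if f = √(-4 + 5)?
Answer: 70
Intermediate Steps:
f = 1 (f = √1 = 1)
h(Y, S) = -1 + S/4
h(12, -66)*U(f) = (-1 + (¼)*(-66))*(-4) = (-1 - 33/2)*(-4) = -35/2*(-4) = 70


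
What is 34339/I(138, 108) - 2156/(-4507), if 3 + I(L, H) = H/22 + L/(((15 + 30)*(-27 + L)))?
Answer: 2834613439471/159867797 ≈ 17731.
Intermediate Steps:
I(L, H) = -3 + H/22 + L/(-1215 + 45*L) (I(L, H) = -3 + (H/22 + L/(((15 + 30)*(-27 + L)))) = -3 + (H*(1/22) + L/((45*(-27 + L)))) = -3 + (H/22 + L/(-1215 + 45*L)) = -3 + H/22 + L/(-1215 + 45*L))
34339/I(138, 108) - 2156/(-4507) = 34339/(((80190 - 2948*138 - 1215*108 + 45*108*138)/(990*(-27 + 138)))) - 2156/(-4507) = 34339/(((1/990)*(80190 - 406824 - 131220 + 670680)/111)) - 2156*(-1/4507) = 34339/(((1/990)*(1/111)*212826)) + 2156/4507 = 34339/(35471/18315) + 2156/4507 = 34339*(18315/35471) + 2156/4507 = 628918785/35471 + 2156/4507 = 2834613439471/159867797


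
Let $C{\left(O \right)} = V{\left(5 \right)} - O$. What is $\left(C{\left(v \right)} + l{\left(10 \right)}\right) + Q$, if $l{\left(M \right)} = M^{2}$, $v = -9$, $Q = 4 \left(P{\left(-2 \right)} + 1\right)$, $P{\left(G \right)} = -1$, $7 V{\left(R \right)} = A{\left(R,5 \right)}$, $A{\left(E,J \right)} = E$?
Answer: $\frac{768}{7} \approx 109.71$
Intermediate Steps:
$V{\left(R \right)} = \frac{R}{7}$
$Q = 0$ ($Q = 4 \left(-1 + 1\right) = 4 \cdot 0 = 0$)
$C{\left(O \right)} = \frac{5}{7} - O$ ($C{\left(O \right)} = \frac{1}{7} \cdot 5 - O = \frac{5}{7} - O$)
$\left(C{\left(v \right)} + l{\left(10 \right)}\right) + Q = \left(\left(\frac{5}{7} - -9\right) + 10^{2}\right) + 0 = \left(\left(\frac{5}{7} + 9\right) + 100\right) + 0 = \left(\frac{68}{7} + 100\right) + 0 = \frac{768}{7} + 0 = \frac{768}{7}$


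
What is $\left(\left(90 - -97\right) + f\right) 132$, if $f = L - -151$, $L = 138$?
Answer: $62832$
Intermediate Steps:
$f = 289$ ($f = 138 - -151 = 138 + 151 = 289$)
$\left(\left(90 - -97\right) + f\right) 132 = \left(\left(90 - -97\right) + 289\right) 132 = \left(\left(90 + 97\right) + 289\right) 132 = \left(187 + 289\right) 132 = 476 \cdot 132 = 62832$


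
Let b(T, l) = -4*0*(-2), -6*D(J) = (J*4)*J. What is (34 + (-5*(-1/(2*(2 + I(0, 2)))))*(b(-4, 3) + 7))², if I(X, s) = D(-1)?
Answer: 142129/64 ≈ 2220.8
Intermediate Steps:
D(J) = -2*J²/3 (D(J) = -J*4*J/6 = -4*J*J/6 = -2*J²/3)
I(X, s) = -⅔ (I(X, s) = -⅔*(-1)² = -⅔*1 = -⅔)
b(T, l) = 0 (b(T, l) = 0*(-2) = 0)
(34 + (-5*(-1/(2*(2 + I(0, 2)))))*(b(-4, 3) + 7))² = (34 + (-5*(-1/(2*(2 - ⅔))))*(0 + 7))² = (34 - 5/((-2*4/3))*7)² = (34 - 5/(-8/3)*7)² = (34 - 5*(-3/8)*7)² = (34 + (15/8)*7)² = (34 + 105/8)² = (377/8)² = 142129/64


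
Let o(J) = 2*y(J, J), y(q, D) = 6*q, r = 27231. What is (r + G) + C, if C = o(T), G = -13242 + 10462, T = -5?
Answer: 24391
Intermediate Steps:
G = -2780
o(J) = 12*J (o(J) = 2*(6*J) = 12*J)
C = -60 (C = 12*(-5) = -60)
(r + G) + C = (27231 - 2780) - 60 = 24451 - 60 = 24391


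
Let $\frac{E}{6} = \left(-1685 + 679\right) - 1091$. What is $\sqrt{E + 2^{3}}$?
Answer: $i \sqrt{12574} \approx 112.13 i$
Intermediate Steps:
$E = -12582$ ($E = 6 \left(\left(-1685 + 679\right) - 1091\right) = 6 \left(-1006 - 1091\right) = 6 \left(-2097\right) = -12582$)
$\sqrt{E + 2^{3}} = \sqrt{-12582 + 2^{3}} = \sqrt{-12582 + 8} = \sqrt{-12574} = i \sqrt{12574}$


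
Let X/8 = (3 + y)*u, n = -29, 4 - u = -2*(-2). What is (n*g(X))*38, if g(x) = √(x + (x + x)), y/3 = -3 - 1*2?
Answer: 0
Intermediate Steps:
y = -15 (y = 3*(-3 - 1*2) = 3*(-3 - 2) = 3*(-5) = -15)
u = 0 (u = 4 - (-2)*(-2) = 4 - 1*4 = 4 - 4 = 0)
X = 0 (X = 8*((3 - 15)*0) = 8*(-12*0) = 8*0 = 0)
g(x) = √3*√x (g(x) = √(x + 2*x) = √(3*x) = √3*√x)
(n*g(X))*38 = -29*√3*√0*38 = -29*√3*0*38 = -29*0*38 = 0*38 = 0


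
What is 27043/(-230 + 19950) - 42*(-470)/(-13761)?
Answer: -5711359/90455640 ≈ -0.063140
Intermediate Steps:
27043/(-230 + 19950) - 42*(-470)/(-13761) = 27043/19720 + 19740*(-1/13761) = 27043*(1/19720) - 6580/4587 = 27043/19720 - 6580/4587 = -5711359/90455640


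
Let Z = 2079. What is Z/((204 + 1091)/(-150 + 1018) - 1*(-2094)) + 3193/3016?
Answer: 1607185049/783680456 ≈ 2.0508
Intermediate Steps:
Z/((204 + 1091)/(-150 + 1018) - 1*(-2094)) + 3193/3016 = 2079/((204 + 1091)/(-150 + 1018) - 1*(-2094)) + 3193/3016 = 2079/(1295/868 + 2094) + 3193*(1/3016) = 2079/(1295*(1/868) + 2094) + 3193/3016 = 2079/(185/124 + 2094) + 3193/3016 = 2079/(259841/124) + 3193/3016 = 2079*(124/259841) + 3193/3016 = 257796/259841 + 3193/3016 = 1607185049/783680456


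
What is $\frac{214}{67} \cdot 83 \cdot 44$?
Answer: $\frac{781528}{67} \approx 11665.0$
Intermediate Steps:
$\frac{214}{67} \cdot 83 \cdot 44 = \frac{17762}{67} \cdot 44 = \frac{781528}{67}$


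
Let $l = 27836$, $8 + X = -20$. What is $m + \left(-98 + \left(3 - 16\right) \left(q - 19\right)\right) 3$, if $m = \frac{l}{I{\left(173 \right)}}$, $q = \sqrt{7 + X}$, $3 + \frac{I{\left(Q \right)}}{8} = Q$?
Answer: $\frac{158939}{340} - 39 i \sqrt{21} \approx 467.47 - 178.72 i$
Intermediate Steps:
$X = -28$ ($X = -8 - 20 = -28$)
$I{\left(Q \right)} = -24 + 8 Q$
$q = i \sqrt{21}$ ($q = \sqrt{7 - 28} = \sqrt{-21} = i \sqrt{21} \approx 4.5826 i$)
$m = \frac{6959}{340}$ ($m = \frac{27836}{-24 + 8 \cdot 173} = \frac{27836}{-24 + 1384} = \frac{27836}{1360} = 27836 \cdot \frac{1}{1360} = \frac{6959}{340} \approx 20.468$)
$m + \left(-98 + \left(3 - 16\right) \left(q - 19\right)\right) 3 = \frac{6959}{340} + \left(-98 + \left(3 - 16\right) \left(i \sqrt{21} - 19\right)\right) 3 = \frac{6959}{340} + \left(-98 - 13 \left(-19 + i \sqrt{21}\right)\right) 3 = \frac{6959}{340} + \left(-98 + \left(247 - 13 i \sqrt{21}\right)\right) 3 = \frac{6959}{340} + \left(149 - 13 i \sqrt{21}\right) 3 = \frac{6959}{340} + \left(447 - 39 i \sqrt{21}\right) = \frac{158939}{340} - 39 i \sqrt{21}$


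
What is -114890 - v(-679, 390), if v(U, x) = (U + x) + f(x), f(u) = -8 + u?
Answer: -114983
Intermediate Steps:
v(U, x) = -8 + U + 2*x (v(U, x) = (U + x) + (-8 + x) = -8 + U + 2*x)
-114890 - v(-679, 390) = -114890 - (-8 - 679 + 2*390) = -114890 - (-8 - 679 + 780) = -114890 - 1*93 = -114890 - 93 = -114983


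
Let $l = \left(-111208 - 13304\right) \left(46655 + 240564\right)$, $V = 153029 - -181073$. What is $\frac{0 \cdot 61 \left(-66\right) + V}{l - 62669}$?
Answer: $- \frac{334102}{35762274797} \approx -9.3423 \cdot 10^{-6}$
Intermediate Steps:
$V = 334102$ ($V = 153029 + 181073 = 334102$)
$l = -35762212128$ ($l = \left(-124512\right) 287219 = -35762212128$)
$\frac{0 \cdot 61 \left(-66\right) + V}{l - 62669} = \frac{0 \cdot 61 \left(-66\right) + 334102}{-35762212128 - 62669} = \frac{0 \left(-66\right) + 334102}{-35762274797} = \left(0 + 334102\right) \left(- \frac{1}{35762274797}\right) = 334102 \left(- \frac{1}{35762274797}\right) = - \frac{334102}{35762274797}$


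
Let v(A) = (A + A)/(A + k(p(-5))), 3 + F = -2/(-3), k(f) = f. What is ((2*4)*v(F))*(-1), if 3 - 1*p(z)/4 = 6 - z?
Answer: -112/103 ≈ -1.0874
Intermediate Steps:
p(z) = -12 + 4*z (p(z) = 12 - 4*(6 - z) = 12 + (-24 + 4*z) = -12 + 4*z)
F = -7/3 (F = -3 - 2/(-3) = -3 - 2*(-⅓) = -3 + ⅔ = -7/3 ≈ -2.3333)
v(A) = 2*A/(-32 + A) (v(A) = (A + A)/(A + (-12 + 4*(-5))) = (2*A)/(A + (-12 - 20)) = (2*A)/(A - 32) = (2*A)/(-32 + A) = 2*A/(-32 + A))
((2*4)*v(F))*(-1) = ((2*4)*(2*(-7/3)/(-32 - 7/3)))*(-1) = (8*(2*(-7/3)/(-103/3)))*(-1) = (8*(2*(-7/3)*(-3/103)))*(-1) = (8*(14/103))*(-1) = (112/103)*(-1) = -112/103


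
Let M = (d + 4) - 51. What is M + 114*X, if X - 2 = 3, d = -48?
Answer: 475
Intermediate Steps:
X = 5 (X = 2 + 3 = 5)
M = -95 (M = (-48 + 4) - 51 = -44 - 51 = -95)
M + 114*X = -95 + 114*5 = -95 + 570 = 475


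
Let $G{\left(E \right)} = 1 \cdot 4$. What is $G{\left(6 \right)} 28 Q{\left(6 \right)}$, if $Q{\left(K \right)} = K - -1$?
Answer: $784$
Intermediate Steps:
$G{\left(E \right)} = 4$
$Q{\left(K \right)} = 1 + K$ ($Q{\left(K \right)} = K + 1 = 1 + K$)
$G{\left(6 \right)} 28 Q{\left(6 \right)} = 4 \cdot 28 \left(1 + 6\right) = 112 \cdot 7 = 784$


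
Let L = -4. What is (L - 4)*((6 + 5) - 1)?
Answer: -80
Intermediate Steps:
(L - 4)*((6 + 5) - 1) = (-4 - 4)*((6 + 5) - 1) = -8*(11 - 1) = -8*10 = -80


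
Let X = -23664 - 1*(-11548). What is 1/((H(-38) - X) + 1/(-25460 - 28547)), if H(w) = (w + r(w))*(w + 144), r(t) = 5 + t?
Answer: 54007/247892129 ≈ 0.00021786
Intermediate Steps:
X = -12116 (X = -23664 + 11548 = -12116)
H(w) = (5 + 2*w)*(144 + w) (H(w) = (w + (5 + w))*(w + 144) = (5 + 2*w)*(144 + w))
1/((H(-38) - X) + 1/(-25460 - 28547)) = 1/(((720 + 2*(-38)**2 + 293*(-38)) - 1*(-12116)) + 1/(-25460 - 28547)) = 1/(((720 + 2*1444 - 11134) + 12116) + 1/(-54007)) = 1/(((720 + 2888 - 11134) + 12116) - 1/54007) = 1/((-7526 + 12116) - 1/54007) = 1/(4590 - 1/54007) = 1/(247892129/54007) = 54007/247892129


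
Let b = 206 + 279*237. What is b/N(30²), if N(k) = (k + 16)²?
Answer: 66329/839056 ≈ 0.079052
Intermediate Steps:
b = 66329 (b = 206 + 66123 = 66329)
N(k) = (16 + k)²
b/N(30²) = 66329/((16 + 30²)²) = 66329/((16 + 900)²) = 66329/(916²) = 66329/839056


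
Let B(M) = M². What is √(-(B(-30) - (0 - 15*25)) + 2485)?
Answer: 11*√10 ≈ 34.785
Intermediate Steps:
√(-(B(-30) - (0 - 15*25)) + 2485) = √(-((-30)² - (0 - 15*25)) + 2485) = √(-(900 - (0 - 375)) + 2485) = √(-(900 - 1*(-375)) + 2485) = √(-(900 + 375) + 2485) = √(-1*1275 + 2485) = √(-1275 + 2485) = √1210 = 11*√10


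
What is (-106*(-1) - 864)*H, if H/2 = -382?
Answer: 579112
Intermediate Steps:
H = -764 (H = 2*(-382) = -764)
(-106*(-1) - 864)*H = (-106*(-1) - 864)*(-764) = (106 - 864)*(-764) = -758*(-764) = 579112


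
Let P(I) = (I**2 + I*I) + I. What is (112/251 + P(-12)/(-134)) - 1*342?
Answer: -5778548/16817 ≈ -343.61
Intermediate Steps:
P(I) = I + 2*I**2 (P(I) = (I**2 + I**2) + I = 2*I**2 + I = I + 2*I**2)
(112/251 + P(-12)/(-134)) - 1*342 = (112/251 - 12*(1 + 2*(-12))/(-134)) - 1*342 = (112*(1/251) - 12*(1 - 24)*(-1/134)) - 342 = (112/251 - 12*(-23)*(-1/134)) - 342 = (112/251 + 276*(-1/134)) - 342 = (112/251 - 138/67) - 342 = -27134/16817 - 342 = -5778548/16817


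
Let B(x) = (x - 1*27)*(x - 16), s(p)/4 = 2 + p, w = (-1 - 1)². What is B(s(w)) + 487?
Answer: 463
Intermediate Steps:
w = 4 (w = (-2)² = 4)
s(p) = 8 + 4*p (s(p) = 4*(2 + p) = 8 + 4*p)
B(x) = (-27 + x)*(-16 + x) (B(x) = (x - 27)*(-16 + x) = (-27 + x)*(-16 + x))
B(s(w)) + 487 = (432 + (8 + 4*4)² - 43*(8 + 4*4)) + 487 = (432 + (8 + 16)² - 43*(8 + 16)) + 487 = (432 + 24² - 43*24) + 487 = (432 + 576 - 1032) + 487 = -24 + 487 = 463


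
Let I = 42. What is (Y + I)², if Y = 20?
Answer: 3844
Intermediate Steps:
(Y + I)² = (20 + 42)² = 62² = 3844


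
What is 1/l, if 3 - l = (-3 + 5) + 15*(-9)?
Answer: 1/136 ≈ 0.0073529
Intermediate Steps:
l = 136 (l = 3 - ((-3 + 5) + 15*(-9)) = 3 - (2 - 135) = 3 - 1*(-133) = 3 + 133 = 136)
1/l = 1/136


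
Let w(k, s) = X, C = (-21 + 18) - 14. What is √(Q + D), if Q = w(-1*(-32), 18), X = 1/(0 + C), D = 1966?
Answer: √568157/17 ≈ 44.339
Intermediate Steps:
C = -17 (C = -3 - 14 = -17)
X = -1/17 (X = 1/(0 - 17) = 1/(-17) = -1/17 ≈ -0.058824)
w(k, s) = -1/17
Q = -1/17 ≈ -0.058824
√(Q + D) = √(-1/17 + 1966) = √(33421/17) = √568157/17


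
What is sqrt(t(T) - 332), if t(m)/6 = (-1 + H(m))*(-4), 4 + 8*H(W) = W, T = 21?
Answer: I*sqrt(359) ≈ 18.947*I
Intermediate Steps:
H(W) = -1/2 + W/8
t(m) = 36 - 3*m (t(m) = 6*((-1 + (-1/2 + m/8))*(-4)) = 6*((-3/2 + m/8)*(-4)) = 6*(6 - m/2) = 36 - 3*m)
sqrt(t(T) - 332) = sqrt((36 - 3*21) - 332) = sqrt((36 - 63) - 332) = sqrt(-27 - 332) = sqrt(-359) = I*sqrt(359)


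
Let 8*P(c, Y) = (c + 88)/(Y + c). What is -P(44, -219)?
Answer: 33/350 ≈ 0.094286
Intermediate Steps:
P(c, Y) = (88 + c)/(8*(Y + c)) (P(c, Y) = ((c + 88)/(Y + c))/8 = ((88 + c)/(Y + c))/8 = (88 + c)/(8*(Y + c)))
-P(44, -219) = -(11 + (⅛)*44)/(-219 + 44) = -(11 + 11/2)/(-175) = -(-1)*33/(175*2) = -1*(-33/350) = 33/350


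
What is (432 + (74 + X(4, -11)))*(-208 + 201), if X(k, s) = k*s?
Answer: -3234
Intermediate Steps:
(432 + (74 + X(4, -11)))*(-208 + 201) = (432 + (74 + 4*(-11)))*(-208 + 201) = (432 + (74 - 44))*(-7) = (432 + 30)*(-7) = 462*(-7) = -3234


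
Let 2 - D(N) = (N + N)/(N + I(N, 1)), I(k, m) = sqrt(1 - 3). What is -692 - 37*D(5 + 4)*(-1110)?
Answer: 106844/83 + 739260*I*sqrt(2)/83 ≈ 1287.3 + 12596.0*I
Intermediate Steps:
I(k, m) = I*sqrt(2) (I(k, m) = sqrt(-2) = I*sqrt(2))
D(N) = 2 - 2*N/(N + I*sqrt(2)) (D(N) = 2 - (N + N)/(N + I*sqrt(2)) = 2 - 2*N/(N + I*sqrt(2)))
-692 - 37*D(5 + 4)*(-1110) = -692 - 74*I*sqrt(2)/((5 + 4) + I*sqrt(2))*(-1110) = -692 - 74*I*sqrt(2)/(9 + I*sqrt(2))*(-1110) = -692 + 82140*I*sqrt(2)/(9 + I*sqrt(2))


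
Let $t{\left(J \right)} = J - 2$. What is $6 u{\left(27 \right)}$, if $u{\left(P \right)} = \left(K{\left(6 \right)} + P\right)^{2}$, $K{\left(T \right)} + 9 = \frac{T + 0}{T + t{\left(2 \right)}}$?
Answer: $2166$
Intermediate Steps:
$t{\left(J \right)} = -2 + J$ ($t{\left(J \right)} = J - 2 = -2 + J$)
$K{\left(T \right)} = -8$ ($K{\left(T \right)} = -9 + \frac{T + 0}{T + \left(-2 + 2\right)} = -9 + \frac{T}{T + 0} = -9 + \frac{T}{T} = -9 + 1 = -8$)
$u{\left(P \right)} = \left(-8 + P\right)^{2}$
$6 u{\left(27 \right)} = 6 \left(-8 + 27\right)^{2} = 6 \cdot 19^{2} = 6 \cdot 361 = 2166$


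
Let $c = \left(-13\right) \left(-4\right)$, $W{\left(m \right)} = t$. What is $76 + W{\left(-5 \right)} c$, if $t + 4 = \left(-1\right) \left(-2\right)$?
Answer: $-28$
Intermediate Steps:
$t = -2$ ($t = -4 - -2 = -4 + 2 = -2$)
$W{\left(m \right)} = -2$
$c = 52$
$76 + W{\left(-5 \right)} c = 76 - 104 = -28$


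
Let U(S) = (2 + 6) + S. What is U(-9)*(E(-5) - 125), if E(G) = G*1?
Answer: 130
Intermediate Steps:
U(S) = 8 + S
E(G) = G
U(-9)*(E(-5) - 125) = (8 - 9)*(-5 - 125) = -1*(-130) = 130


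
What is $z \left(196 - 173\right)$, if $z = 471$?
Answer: $10833$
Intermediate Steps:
$z \left(196 - 173\right) = 471 \left(196 - 173\right) = 471 \cdot 23 = 10833$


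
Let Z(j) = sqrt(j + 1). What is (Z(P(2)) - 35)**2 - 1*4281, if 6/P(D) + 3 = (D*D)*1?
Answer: -4281 + (35 - sqrt(7))**2 ≈ -3234.2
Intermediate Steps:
P(D) = 6/(-3 + D**2) (P(D) = 6/(-3 + (D*D)*1) = 6/(-3 + D**2*1) = 6/(-3 + D**2))
Z(j) = sqrt(1 + j)
(Z(P(2)) - 35)**2 - 1*4281 = (sqrt(1 + 6/(-3 + 2**2)) - 35)**2 - 1*4281 = (sqrt(1 + 6/(-3 + 4)) - 35)**2 - 4281 = (sqrt(1 + 6/1) - 35)**2 - 4281 = (sqrt(1 + 6*1) - 35)**2 - 4281 = (sqrt(1 + 6) - 35)**2 - 4281 = (sqrt(7) - 35)**2 - 4281 = (-35 + sqrt(7))**2 - 4281 = -4281 + (-35 + sqrt(7))**2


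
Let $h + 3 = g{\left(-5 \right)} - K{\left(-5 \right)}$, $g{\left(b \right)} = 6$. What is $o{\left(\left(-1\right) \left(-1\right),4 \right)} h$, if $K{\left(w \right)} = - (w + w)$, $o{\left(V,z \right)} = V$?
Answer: $-7$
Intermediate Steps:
$K{\left(w \right)} = - 2 w$
$h = -7$ ($h = -3 + \left(6 - \left(-2\right) \left(-5\right)\right) = -3 + \left(6 - 10\right) = -3 - 4 = -7$)
$o{\left(\left(-1\right) \left(-1\right),4 \right)} h = \left(-1\right) \left(-1\right) \left(-7\right) = 1 \left(-7\right) = -7$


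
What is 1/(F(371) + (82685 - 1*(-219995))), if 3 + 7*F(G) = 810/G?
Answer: 2597/786059657 ≈ 3.3038e-6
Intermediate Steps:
F(G) = -3/7 + 810/(7*G) (F(G) = -3/7 + (810/G)/7 = -3/7 + 810/(7*G))
1/(F(371) + (82685 - 1*(-219995))) = 1/((3/7)*(270 - 1*371)/371 + (82685 - 1*(-219995))) = 1/((3/7)*(1/371)*(270 - 371) + (82685 + 219995)) = 1/((3/7)*(1/371)*(-101) + 302680) = 1/(-303/2597 + 302680) = 1/(786059657/2597) = 2597/786059657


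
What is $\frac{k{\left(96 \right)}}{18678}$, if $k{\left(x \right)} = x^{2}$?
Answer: $\frac{1536}{3113} \approx 0.49341$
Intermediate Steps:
$\frac{k{\left(96 \right)}}{18678} = \frac{96^{2}}{18678} = 9216 \cdot \frac{1}{18678} = \frac{1536}{3113}$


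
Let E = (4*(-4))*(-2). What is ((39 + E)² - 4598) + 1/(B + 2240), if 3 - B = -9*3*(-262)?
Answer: 2140132/4831 ≈ 443.00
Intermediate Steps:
E = 32 (E = -16*(-2) = 32)
B = -7071 (B = 3 - (-9*3)*(-262) = 3 - (-27)*(-262) = 3 - 1*7074 = 3 - 7074 = -7071)
((39 + E)² - 4598) + 1/(B + 2240) = ((39 + 32)² - 4598) + 1/(-7071 + 2240) = (71² - 4598) + 1/(-4831) = (5041 - 4598) - 1/4831 = 443 - 1/4831 = 2140132/4831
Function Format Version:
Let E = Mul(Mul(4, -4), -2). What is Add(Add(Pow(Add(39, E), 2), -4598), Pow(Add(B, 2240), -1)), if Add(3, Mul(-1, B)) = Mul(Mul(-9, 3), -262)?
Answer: Rational(2140132, 4831) ≈ 443.00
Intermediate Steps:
E = 32 (E = Mul(-16, -2) = 32)
B = -7071 (B = Add(3, Mul(-1, Mul(Mul(-9, 3), -262))) = Add(3, Mul(-1, Mul(-27, -262))) = Add(3, Mul(-1, 7074)) = Add(3, -7074) = -7071)
Add(Add(Pow(Add(39, E), 2), -4598), Pow(Add(B, 2240), -1)) = Add(Add(Pow(Add(39, 32), 2), -4598), Pow(Add(-7071, 2240), -1)) = Add(Add(Pow(71, 2), -4598), Pow(-4831, -1)) = Add(Add(5041, -4598), Rational(-1, 4831)) = Add(443, Rational(-1, 4831)) = Rational(2140132, 4831)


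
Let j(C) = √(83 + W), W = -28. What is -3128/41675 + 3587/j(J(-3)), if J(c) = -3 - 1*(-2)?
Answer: -3128/41675 + 3587*√55/55 ≈ 483.60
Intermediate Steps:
J(c) = -1 (J(c) = -3 + 2 = -1)
j(C) = √55 (j(C) = √(83 - 28) = √55)
-3128/41675 + 3587/j(J(-3)) = -3128/41675 + 3587/(√55) = -3128*1/41675 + 3587*(√55/55) = -3128/41675 + 3587*√55/55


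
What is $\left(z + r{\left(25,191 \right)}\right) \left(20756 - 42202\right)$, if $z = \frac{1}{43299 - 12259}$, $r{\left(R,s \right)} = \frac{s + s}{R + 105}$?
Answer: $- \frac{12714700743}{201760} \approx -63019.0$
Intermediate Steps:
$r{\left(R,s \right)} = \frac{2 s}{105 + R}$
$z = \frac{1}{31040} \approx 3.2216 \cdot 10^{-5}$
$\left(z + r{\left(25,191 \right)}\right) \left(20756 - 42202\right) = \left(\frac{1}{31040} + 2 \cdot 191 \frac{1}{105 + 25}\right) \left(20756 - 42202\right) = \left(\frac{1}{31040} + 2 \cdot 191 \cdot \frac{1}{130}\right) \left(-21446\right) = \left(\frac{1}{31040} + \frac{191}{65}\right) \left(-21446\right) = \frac{1185741}{403520} \left(-21446\right) = - \frac{12714700743}{201760}$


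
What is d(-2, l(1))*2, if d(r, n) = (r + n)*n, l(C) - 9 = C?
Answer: 160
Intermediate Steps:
l(C) = 9 + C
d(r, n) = n*(n + r) (d(r, n) = (n + r)*n = n*(n + r))
d(-2, l(1))*2 = ((9 + 1)*((9 + 1) - 2))*2 = (10*(10 - 2))*2 = (10*8)*2 = 80*2 = 160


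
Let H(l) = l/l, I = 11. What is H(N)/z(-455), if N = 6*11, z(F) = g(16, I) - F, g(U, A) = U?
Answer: 1/471 ≈ 0.0021231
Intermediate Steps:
z(F) = 16 - F
N = 66
H(l) = 1
H(N)/z(-455) = 1/(16 - 1*(-455)) = 1/(16 + 455) = 1/471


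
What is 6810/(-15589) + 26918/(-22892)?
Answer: -287759611/178431694 ≈ -1.6127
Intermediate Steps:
6810/(-15589) + 26918/(-22892) = 6810*(-1/15589) + 26918*(-1/22892) = -6810/15589 - 13459/11446 = -287759611/178431694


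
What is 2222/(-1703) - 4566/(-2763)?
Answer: 545504/1568463 ≈ 0.34780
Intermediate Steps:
2222/(-1703) - 4566/(-2763) = 2222*(-1/1703) - 4566*(-1/2763) = -2222/1703 + 1522/921 = 545504/1568463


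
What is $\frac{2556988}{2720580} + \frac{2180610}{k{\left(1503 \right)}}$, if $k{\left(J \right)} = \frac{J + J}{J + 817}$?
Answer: $\frac{191159211932249}{113584215} \approx 1.683 \cdot 10^{6}$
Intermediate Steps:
$k{\left(J \right)} = \frac{2 J}{817 + J}$
$\frac{2556988}{2720580} + \frac{2180610}{k{\left(1503 \right)}} = \frac{2556988}{2720580} + \frac{2180610}{2 \cdot 1503 \frac{1}{817 + 1503}} = 2556988 \cdot \frac{1}{2720580} + \frac{2180610}{2 \cdot 1503 \cdot \frac{1}{2320}} = \frac{639247}{680145} + \frac{2180610}{2 \cdot 1503 \cdot \frac{1}{2320}} = \frac{639247}{680145} + \frac{2180610}{\frac{1503}{1160}} = \frac{639247}{680145} + 2180610 \cdot \frac{1160}{1503} = \frac{639247}{680145} + \frac{281056400}{167} = \frac{191159211932249}{113584215}$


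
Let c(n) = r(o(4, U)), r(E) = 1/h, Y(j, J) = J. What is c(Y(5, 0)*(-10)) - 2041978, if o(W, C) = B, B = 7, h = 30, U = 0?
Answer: -61259339/30 ≈ -2.0420e+6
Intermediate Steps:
o(W, C) = 7
r(E) = 1/30
c(n) = 1/30
c(Y(5, 0)*(-10)) - 2041978 = 1/30 - 2041978 = -61259339/30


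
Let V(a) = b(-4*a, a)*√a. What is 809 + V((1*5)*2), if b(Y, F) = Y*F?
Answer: 809 - 400*√10 ≈ -455.91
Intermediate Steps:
b(Y, F) = F*Y
V(a) = -4*a^(5/2) (V(a) = (a*(-4*a))*√a = (-4*a²)*√a = -4*a^(5/2))
809 + V((1*5)*2) = 809 - 4*4*√2*(25*√5) = 809 - 4*100*√10 = 809 - 400*√10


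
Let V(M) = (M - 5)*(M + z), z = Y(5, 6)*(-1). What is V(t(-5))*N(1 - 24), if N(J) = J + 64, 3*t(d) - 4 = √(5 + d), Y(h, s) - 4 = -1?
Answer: 2255/9 ≈ 250.56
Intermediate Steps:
Y(h, s) = 3 (Y(h, s) = 4 - 1 = 3)
z = -3 (z = 3*(-1) = -3)
t(d) = 4/3 + √(5 + d)/3
V(M) = (-5 + M)*(-3 + M) (V(M) = (M - 5)*(M - 3) = (-5 + M)*(-3 + M))
N(J) = 64 + J
V(t(-5))*N(1 - 24) = (15 + (4/3 + √(5 - 5)/3)² - 8*(4/3 + √(5 - 5)/3))*(64 + (1 - 24)) = (15 + (4/3 + √0/3)² - 8*(4/3 + √0/3))*(64 - 23) = (15 + (4/3 + (⅓)*0)² - 8*(4/3 + (⅓)*0))*41 = (15 + (4/3 + 0)² - 8*(4/3 + 0))*41 = (15 + (4/3)² - 8*4/3)*41 = (15 + 16/9 - 32/3)*41 = (55/9)*41 = 2255/9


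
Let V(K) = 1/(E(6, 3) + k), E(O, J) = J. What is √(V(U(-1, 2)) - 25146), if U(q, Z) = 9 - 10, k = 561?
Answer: I*√1999710363/282 ≈ 158.57*I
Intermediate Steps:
U(q, Z) = -1
V(K) = 1/564 (V(K) = 1/(3 + 561) = 1/564)
√(V(U(-1, 2)) - 25146) = √(1/564 - 25146) = √(-14182343/564) = I*√1999710363/282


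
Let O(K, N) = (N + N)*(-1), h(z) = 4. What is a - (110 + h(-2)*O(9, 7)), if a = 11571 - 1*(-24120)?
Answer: 35637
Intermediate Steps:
O(K, N) = -2*N (O(K, N) = (2*N)*(-1) = -2*N)
a = 35691 (a = 11571 + 24120 = 35691)
a - (110 + h(-2)*O(9, 7)) = 35691 - (110 + 4*(-2*7)) = 35691 - (110 + 4*(-14)) = 35691 - (110 - 56) = 35691 - 1*54 = 35691 - 54 = 35637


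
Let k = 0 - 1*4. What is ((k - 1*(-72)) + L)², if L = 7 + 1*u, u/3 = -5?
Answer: 3600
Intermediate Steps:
u = -15 (u = 3*(-5) = -15)
k = -4 (k = 0 - 4 = -4)
L = -8 (L = 7 + 1*(-15) = 7 - 15 = -8)
((k - 1*(-72)) + L)² = ((-4 - 1*(-72)) - 8)² = ((-4 + 72) - 8)² = (68 - 8)² = 60² = 3600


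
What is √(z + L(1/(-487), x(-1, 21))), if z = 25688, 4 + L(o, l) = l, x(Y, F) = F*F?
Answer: 5*√1045 ≈ 161.63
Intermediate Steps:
x(Y, F) = F²
L(o, l) = -4 + l
√(z + L(1/(-487), x(-1, 21))) = √(25688 + (-4 + 21²)) = √(25688 + (-4 + 441)) = √(25688 + 437) = √26125 = 5*√1045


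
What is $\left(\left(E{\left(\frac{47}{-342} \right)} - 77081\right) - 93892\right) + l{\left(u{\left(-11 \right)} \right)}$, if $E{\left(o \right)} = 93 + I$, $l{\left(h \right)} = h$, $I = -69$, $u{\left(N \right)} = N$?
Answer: $-170960$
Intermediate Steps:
$E{\left(o \right)} = 24$ ($E{\left(o \right)} = 93 - 69 = 24$)
$\left(\left(E{\left(\frac{47}{-342} \right)} - 77081\right) - 93892\right) + l{\left(u{\left(-11 \right)} \right)} = \left(\left(24 - 77081\right) - 93892\right) - 11 = \left(-77057 - 93892\right) - 11 = -170949 - 11 = -170960$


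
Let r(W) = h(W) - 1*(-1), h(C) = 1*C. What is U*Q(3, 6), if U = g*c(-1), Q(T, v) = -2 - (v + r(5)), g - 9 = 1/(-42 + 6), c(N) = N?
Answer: 2261/18 ≈ 125.61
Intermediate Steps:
h(C) = C
r(W) = 1 + W (r(W) = W - 1*(-1) = W + 1 = 1 + W)
g = 323/36 (g = 9 + 1/(-42 + 6) = 9 + 1/(-36) = 9 - 1/36 = 323/36 ≈ 8.9722)
Q(T, v) = -8 - v (Q(T, v) = -2 - (v + (1 + 5)) = -2 - (v + 6) = -2 - (6 + v) = -2 + (-6 - v) = -8 - v)
U = -323/36 (U = (323/36)*(-1) = -323/36 ≈ -8.9722)
U*Q(3, 6) = -323*(-8 - 1*6)/36 = -323*(-8 - 6)/36 = -323/36*(-14) = 2261/18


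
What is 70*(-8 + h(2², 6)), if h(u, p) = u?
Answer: -280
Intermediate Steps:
70*(-8 + h(2², 6)) = 70*(-8 + 2²) = 70*(-8 + 4) = 70*(-4) = -280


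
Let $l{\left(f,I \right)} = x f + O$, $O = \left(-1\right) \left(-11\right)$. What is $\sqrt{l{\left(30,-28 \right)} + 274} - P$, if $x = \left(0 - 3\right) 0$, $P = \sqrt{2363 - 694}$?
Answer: $\sqrt{285} - \sqrt{1669} \approx -23.971$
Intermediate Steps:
$P = \sqrt{1669} \approx 40.853$
$x = 0$ ($x = \left(-3\right) 0 = 0$)
$O = 11$
$l{\left(f,I \right)} = 11$ ($l{\left(f,I \right)} = 0 f + 11 = 0 + 11 = 11$)
$\sqrt{l{\left(30,-28 \right)} + 274} - P = \sqrt{11 + 274} - \sqrt{1669} = \sqrt{285} - \sqrt{1669}$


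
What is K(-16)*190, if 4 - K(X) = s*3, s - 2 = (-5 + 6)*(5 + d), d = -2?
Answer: -2090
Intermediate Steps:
s = 5 (s = 2 + (-5 + 6)*(5 - 2) = 2 + 1*3 = 2 + 3 = 5)
K(X) = -11 (K(X) = 4 - 5*3 = 4 - 1*15 = 4 - 15 = -11)
K(-16)*190 = -11*190 = -2090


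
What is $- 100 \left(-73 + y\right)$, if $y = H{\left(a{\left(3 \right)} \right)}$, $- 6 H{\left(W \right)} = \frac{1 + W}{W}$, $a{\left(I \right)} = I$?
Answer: $\frac{65900}{9} \approx 7322.2$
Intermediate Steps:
$H{\left(W \right)} = - \frac{1 + W}{6 W}$ ($H{\left(W \right)} = - \frac{\left(1 + W\right) \frac{1}{W}}{6} = - \frac{\frac{1}{W} \left(1 + W\right)}{6} = - \frac{1 + W}{6 W}$)
$y = - \frac{2}{9}$ ($y = \frac{-1 - 3}{6 \cdot 3} = \frac{1}{6} \cdot \frac{1}{3} \left(-1 - 3\right) = \frac{1}{6} \cdot \frac{1}{3} \left(-4\right) = - \frac{2}{9} \approx -0.22222$)
$- 100 \left(-73 + y\right) = - 100 \left(-73 - \frac{2}{9}\right) = \left(-100\right) \left(- \frac{659}{9}\right) = \frac{65900}{9}$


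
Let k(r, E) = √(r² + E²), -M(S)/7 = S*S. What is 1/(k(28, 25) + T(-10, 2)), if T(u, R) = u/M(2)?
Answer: -70/276139 + 196*√1409/276139 ≈ 0.026390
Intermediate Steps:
M(S) = -7*S² (M(S) = -7*S*S = -7*S²)
T(u, R) = -u/28 (T(u, R) = u/((-7*2²)) = u/((-7*4)) = u/(-28) = u*(-1/28) = -u/28)
k(r, E) = √(E² + r²)
1/(k(28, 25) + T(-10, 2)) = 1/(√(25² + 28²) - 1/28*(-10)) = 1/(√(625 + 784) + 5/14) = 1/(√1409 + 5/14) = 1/(5/14 + √1409)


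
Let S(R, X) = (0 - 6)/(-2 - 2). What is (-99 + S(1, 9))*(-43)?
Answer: 8385/2 ≈ 4192.5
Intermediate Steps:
S(R, X) = 3/2 (S(R, X) = -6/(-4) = -6*(-1/4) = 3/2)
(-99 + S(1, 9))*(-43) = (-99 + 3/2)*(-43) = -195/2*(-43) = 8385/2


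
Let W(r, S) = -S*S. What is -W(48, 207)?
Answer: 42849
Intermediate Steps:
W(r, S) = -S²
-W(48, 207) = -(-1)*207² = -(-1)*42849 = -1*(-42849) = 42849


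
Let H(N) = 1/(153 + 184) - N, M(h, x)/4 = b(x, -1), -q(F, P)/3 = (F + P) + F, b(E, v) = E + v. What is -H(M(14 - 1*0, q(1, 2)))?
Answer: -17525/337 ≈ -52.003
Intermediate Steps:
q(F, P) = -6*F - 3*P (q(F, P) = -3*((F + P) + F) = -3*(P + 2*F) = -6*F - 3*P)
M(h, x) = -4 + 4*x (M(h, x) = 4*(x - 1) = 4*(-1 + x) = -4 + 4*x)
H(N) = 1/337 - N
-H(M(14 - 1*0, q(1, 2))) = -(1/337 - (-4 + 4*(-6*1 - 3*2))) = -(1/337 - (-4 + 4*(-6 - 6))) = -(1/337 - (-4 + 4*(-12))) = -(1/337 - (-4 - 48)) = -(1/337 - 1*(-52)) = -(1/337 + 52) = -1*17525/337 = -17525/337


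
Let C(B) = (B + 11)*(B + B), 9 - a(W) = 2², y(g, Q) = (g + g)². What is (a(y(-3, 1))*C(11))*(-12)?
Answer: -29040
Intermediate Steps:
y(g, Q) = 4*g² (y(g, Q) = (2*g)² = 4*g²)
a(W) = 5 (a(W) = 9 - 1*2² = 9 - 1*4 = 9 - 4 = 5)
C(B) = 2*B*(11 + B) (C(B) = (11 + B)*(2*B) = 2*B*(11 + B))
(a(y(-3, 1))*C(11))*(-12) = (5*(2*11*(11 + 11)))*(-12) = (5*(2*11*22))*(-12) = (5*484)*(-12) = 2420*(-12) = -29040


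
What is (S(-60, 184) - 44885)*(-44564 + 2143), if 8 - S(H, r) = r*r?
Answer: 3339932593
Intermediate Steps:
S(H, r) = 8 - r² (S(H, r) = 8 - r*r = 8 - r²)
(S(-60, 184) - 44885)*(-44564 + 2143) = ((8 - 1*184²) - 44885)*(-44564 + 2143) = ((8 - 1*33856) - 44885)*(-42421) = ((8 - 33856) - 44885)*(-42421) = (-33848 - 44885)*(-42421) = -78733*(-42421) = 3339932593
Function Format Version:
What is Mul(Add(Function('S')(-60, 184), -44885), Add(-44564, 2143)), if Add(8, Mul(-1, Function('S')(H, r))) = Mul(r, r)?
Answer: 3339932593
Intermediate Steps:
Function('S')(H, r) = Add(8, Mul(-1, Pow(r, 2))) (Function('S')(H, r) = Add(8, Mul(-1, Mul(r, r))) = Add(8, Mul(-1, Pow(r, 2))))
Mul(Add(Function('S')(-60, 184), -44885), Add(-44564, 2143)) = Mul(Add(Add(8, Mul(-1, Pow(184, 2))), -44885), Add(-44564, 2143)) = Mul(Add(Add(8, Mul(-1, 33856)), -44885), -42421) = Mul(Add(Add(8, -33856), -44885), -42421) = Mul(Add(-33848, -44885), -42421) = Mul(-78733, -42421) = 3339932593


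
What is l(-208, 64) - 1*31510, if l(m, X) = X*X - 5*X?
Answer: -27734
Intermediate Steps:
l(m, X) = X² - 5*X
l(-208, 64) - 1*31510 = 64*(-5 + 64) - 1*31510 = 64*59 - 31510 = 3776 - 31510 = -27734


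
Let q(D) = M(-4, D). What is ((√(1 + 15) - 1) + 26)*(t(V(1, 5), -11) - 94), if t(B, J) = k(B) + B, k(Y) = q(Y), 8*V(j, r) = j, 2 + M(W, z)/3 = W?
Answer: -25955/8 ≈ -3244.4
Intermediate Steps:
M(W, z) = -6 + 3*W
V(j, r) = j/8
q(D) = -18 (q(D) = -6 + 3*(-4) = -6 - 12 = -18)
k(Y) = -18
t(B, J) = -18 + B
((√(1 + 15) - 1) + 26)*(t(V(1, 5), -11) - 94) = ((√(1 + 15) - 1) + 26)*((-18 + (⅛)*1) - 94) = ((√16 - 1) + 26)*((-18 + ⅛) - 94) = ((4 - 1) + 26)*(-143/8 - 94) = (3 + 26)*(-895/8) = 29*(-895/8) = -25955/8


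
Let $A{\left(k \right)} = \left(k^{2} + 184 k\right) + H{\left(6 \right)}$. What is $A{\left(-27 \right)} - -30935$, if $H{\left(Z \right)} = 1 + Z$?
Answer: $26703$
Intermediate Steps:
$A{\left(k \right)} = 7 + k^{2} + 184 k$ ($A{\left(k \right)} = \left(k^{2} + 184 k\right) + \left(1 + 6\right) = \left(k^{2} + 184 k\right) + 7 = 7 + k^{2} + 184 k$)
$A{\left(-27 \right)} - -30935 = \left(7 + \left(-27\right)^{2} + 184 \left(-27\right)\right) - -30935 = \left(7 + 729 - 4968\right) + 30935 = -4232 + 30935 = 26703$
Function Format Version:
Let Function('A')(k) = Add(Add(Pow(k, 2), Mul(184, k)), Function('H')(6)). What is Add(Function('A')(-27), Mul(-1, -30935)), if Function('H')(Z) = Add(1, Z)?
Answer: 26703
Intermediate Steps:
Function('A')(k) = Add(7, Pow(k, 2), Mul(184, k)) (Function('A')(k) = Add(Add(Pow(k, 2), Mul(184, k)), Add(1, 6)) = Add(Add(Pow(k, 2), Mul(184, k)), 7) = Add(7, Pow(k, 2), Mul(184, k)))
Add(Function('A')(-27), Mul(-1, -30935)) = Add(Add(7, Pow(-27, 2), Mul(184, -27)), Mul(-1, -30935)) = Add(Add(7, 729, -4968), 30935) = Add(-4232, 30935) = 26703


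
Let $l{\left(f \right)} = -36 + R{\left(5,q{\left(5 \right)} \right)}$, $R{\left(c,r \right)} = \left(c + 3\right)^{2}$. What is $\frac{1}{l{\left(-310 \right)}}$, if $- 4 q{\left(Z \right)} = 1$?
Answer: $\frac{1}{28} \approx 0.035714$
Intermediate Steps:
$q{\left(Z \right)} = - \frac{1}{4}$ ($q{\left(Z \right)} = \left(- \frac{1}{4}\right) 1 = - \frac{1}{4}$)
$R{\left(c,r \right)} = \left(3 + c\right)^{2}$
$l{\left(f \right)} = 28$ ($l{\left(f \right)} = -36 + \left(3 + 5\right)^{2} = -36 + 8^{2} = -36 + 64 = 28$)
$\frac{1}{l{\left(-310 \right)}} = \frac{1}{28}$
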